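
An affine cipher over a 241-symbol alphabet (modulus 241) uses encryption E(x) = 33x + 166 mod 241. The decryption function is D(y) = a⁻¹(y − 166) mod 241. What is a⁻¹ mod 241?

gcd(241, 33) by repeated division:
241 = 7*33 + 10
33 = 3*10 + 3
10 = 3*3 + 1
3 = 3*1 + 0
Since gcd(33, 241) = 1, back-substitute to write 1 as a combination:
1 = 10 − 3·3
1 = −3·33 + 10·10
1 = 10·241 − 73·33
Hence 33⁻¹ ≡ -73 ≡ 168 (mod 241).

168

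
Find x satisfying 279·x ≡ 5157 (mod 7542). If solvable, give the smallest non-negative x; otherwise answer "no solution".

451

First find gcd(279, 7542):
7542 = 27·279 + 9
279 = 31·9 + 0
gcd = 9 and 9 | 5157, so solutions exist. Divide through by 9: 31x ≡ 573 (mod 838).
Now find 31⁻¹ mod 838:
838 = 27·31 + 1
31 = 31·1 + 0
Back-substitute:
1 = 838 − 27·31
So 31·(-27) ≡ 1 (mod 838), i.e. 31⁻¹ ≡ 811.
Then x ≡ 811·573 ≡ 451 (mod 838); the smallest non-negative solution is x = 451.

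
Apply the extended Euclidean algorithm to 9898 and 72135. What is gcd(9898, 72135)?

7

Euclidean algorithm:
72135 = 7*9898 + 2849
9898 = 3*2849 + 1351
2849 = 2*1351 + 147
1351 = 9*147 + 28
147 = 5*28 + 7
28 = 4*7 + 0
gcd(9898, 72135) = 7.
Back-substituting:
7 = 147 − 5·28
7 = −5·1351 + 46·147
7 = 46·2849 − 97·1351
7 = −97·9898 + 337·2849
7 = 337·72135 − 2456·9898
So 7 = (337)·72135 + (-2456)·9898.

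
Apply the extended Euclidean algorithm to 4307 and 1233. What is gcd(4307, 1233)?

1

Repeated division:
4307 = 3*1233 + 608
1233 = 2*608 + 17
608 = 35*17 + 13
17 = 1*13 + 4
13 = 3*4 + 1
4 = 4*1 + 0
gcd(4307, 1233) = 1.
Working backward:
1 = 13 − 3·4
1 = −3·17 + 4·13
1 = 4·608 − 143·17
1 = −143·1233 + 290·608
1 = 290·4307 − 1013·1233
So 1 = (290)·4307 + (-1013)·1233.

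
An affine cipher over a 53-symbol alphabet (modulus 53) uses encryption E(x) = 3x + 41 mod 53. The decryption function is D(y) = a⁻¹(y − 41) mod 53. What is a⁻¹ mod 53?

Apply the Euclidean algorithm to 53 and 3:
53 = 17·3 + 2
3 = 1·2 + 1
2 = 2·1 + 0
Since gcd(3, 53) = 1, back-substitute to write 1 as a combination:
1 = 3 − 2
1 = −53 + 18·3
So 3·18 ≡ 1 (mod 53).

18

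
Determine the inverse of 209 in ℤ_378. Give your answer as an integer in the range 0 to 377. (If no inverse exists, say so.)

Run Euclid on (378, 209):
378 = 1*209 + 169
209 = 1*169 + 40
169 = 4*40 + 9
40 = 4*9 + 4
9 = 2*4 + 1
4 = 4*1 + 0
The gcd is 1. Working backward:
1 = 9 − 2·4
1 = −2·40 + 9·9
1 = 9·169 − 38·40
1 = −38·209 + 47·169
1 = 47·378 − 85·209
So 209·(-85) ≡ 1 (mod 378), and -85 ≡ 293 (mod 378).

293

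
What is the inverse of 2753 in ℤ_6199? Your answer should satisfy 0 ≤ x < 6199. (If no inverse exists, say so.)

5546

Extended Euclidean algorithm:
6199 = 2×2753 + 693
2753 = 3×693 + 674
693 = 1×674 + 19
674 = 35×19 + 9
19 = 2×9 + 1
9 = 9×1 + 0
The gcd is 1. Working backward:
1 = 19 − 2·9
1 = −2·674 + 71·19
1 = 71·693 − 73·674
1 = −73·2753 + 290·693
1 = 290·6199 − 653·2753
Thus 2753·(-653) ≡ 1 (mod 6199); reducing, -653 mod 6199 = 5546.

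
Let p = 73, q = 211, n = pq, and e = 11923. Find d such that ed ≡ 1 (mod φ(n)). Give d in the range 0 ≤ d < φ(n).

φ(n) = (p−1)(q−1) = 72·210 = 15120.
Need d with 11923·d ≡ 1 (mod 15120). Apply the extended Euclidean algorithm:
15120 = 1·11923 + 3197
11923 = 3·3197 + 2332
3197 = 1·2332 + 865
2332 = 2·865 + 602
865 = 1·602 + 263
602 = 2·263 + 76
263 = 3·76 + 35
76 = 2·35 + 6
35 = 5·6 + 5
6 = 1·5 + 1
5 = 5·1 + 0
Back-substitute:
1 = 6 − 5
1 = −35 + 6·6
1 = 6·76 − 13·35
1 = −13·263 + 45·76
1 = 45·602 − 103·263
1 = −103·865 + 148·602
1 = 148·2332 − 399·865
1 = −399·3197 + 547·2332
1 = 547·11923 − 2040·3197
1 = −2040·15120 + 2587·11923
So 11923·2587 ≡ 1 (mod 15120), hence d = 2587.

2587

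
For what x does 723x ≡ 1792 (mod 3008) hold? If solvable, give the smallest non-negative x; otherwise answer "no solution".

First find gcd(723, 3008):
3008 = 4×723 + 116
723 = 6×116 + 27
116 = 4×27 + 8
27 = 3×8 + 3
8 = 2×3 + 2
3 = 1×2 + 1
2 = 2×1 + 0
gcd = 1, so a unique solution mod 3008 exists.
Back-substitute for the Bézout coefficients:
1 = 3 − 2
1 = −8 + 3·3
1 = 3·27 − 10·8
1 = −10·116 + 43·27
1 = 43·723 − 268·116
1 = −268·3008 + 1115·723
So 723·(1115) ≡ 1 (mod 3008), giving 723⁻¹ ≡ 1115.
x ≡ 723⁻¹·1792 ≡ 1115·1792 ≡ 768 (mod 3008).

768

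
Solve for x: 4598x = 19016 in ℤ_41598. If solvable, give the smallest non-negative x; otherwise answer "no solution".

4600

First find gcd(4598, 41598):
41598 = 9*4598 + 216
4598 = 21*216 + 62
216 = 3*62 + 30
62 = 2*30 + 2
30 = 15*2 + 0
gcd = 2 and 2 | 19016, so solutions exist. Divide through by 2: 2299x ≡ 9508 (mod 20799).
Now find 2299⁻¹ mod 20799:
20799 = 9×2299 + 108
2299 = 21×108 + 31
108 = 3×31 + 15
31 = 2×15 + 1
15 = 15×1 + 0
Back-substitute:
1 = 31 − 2·15
1 = −2·108 + 7·31
1 = 7·2299 − 149·108
1 = −149·20799 + 1348·2299
So 2299⁻¹ ≡ 1348 (mod 20799).
Then x ≡ 1348·9508 ≡ 4600 (mod 20799); the smallest non-negative solution is x = 4600.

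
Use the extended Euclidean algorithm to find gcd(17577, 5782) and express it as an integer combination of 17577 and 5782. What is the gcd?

7

Apply Euclid's algorithm to 17577 and 5782:
17577 = 3×5782 + 231
5782 = 25×231 + 7
231 = 33×7 + 0
gcd(17577, 5782) = 7.
Express as a combination:
7 = 5782 − 25·231
7 = −25·17577 + 76·5782
So 7 = (-25)·17577 + (76)·5782.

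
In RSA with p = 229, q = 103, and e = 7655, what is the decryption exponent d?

φ(n) = (p−1)(q−1) = 228·102 = 23256.
Need d with 7655·d ≡ 1 (mod 23256). Apply the extended Euclidean algorithm:
23256 = 3×7655 + 291
7655 = 26×291 + 89
291 = 3×89 + 24
89 = 3×24 + 17
24 = 1×17 + 7
17 = 2×7 + 3
7 = 2×3 + 1
3 = 3×1 + 0
Back-substitute:
1 = 7 − 2·3
1 = −2·17 + 5·7
1 = 5·24 − 7·17
1 = −7·89 + 26·24
1 = 26·291 − 85·89
1 = −85·7655 + 2236·291
1 = 2236·23256 − 6793·7655
So 7655·(-6793) ≡ 1 (mod 23256), hence d ≡ -6793 ≡ 16463 (mod 23256).

16463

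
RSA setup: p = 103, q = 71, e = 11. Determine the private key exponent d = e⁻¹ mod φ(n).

6491

φ(n) = (p−1)(q−1) = 102·70 = 7140.
Need d with 11·d ≡ 1 (mod 7140). Apply the extended Euclidean algorithm:
7140 = 649·11 + 1
11 = 11·1 + 0
Back-substitute:
1 = 7140 − 649·11
So 11·(-649) ≡ 1 (mod 7140), hence d ≡ -649 ≡ 6491 (mod 7140).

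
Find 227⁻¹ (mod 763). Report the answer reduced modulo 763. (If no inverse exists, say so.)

642

gcd(763, 227) by repeated division:
763 = 3·227 + 82
227 = 2·82 + 63
82 = 1·63 + 19
63 = 3·19 + 6
19 = 3·6 + 1
6 = 6·1 + 0
Since gcd(227, 763) = 1, back-substitute to write 1 as a combination:
1 = 19 − 3·6
1 = −3·63 + 10·19
1 = 10·82 − 13·63
1 = −13·227 + 36·82
1 = 36·763 − 121·227
So 227·(-121) ≡ 1 (mod 763), and -121 ≡ 642 (mod 763).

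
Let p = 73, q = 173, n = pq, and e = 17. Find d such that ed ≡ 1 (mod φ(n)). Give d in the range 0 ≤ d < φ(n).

1457

φ(n) = (p−1)(q−1) = 72·172 = 12384.
Need d with 17·d ≡ 1 (mod 12384). Apply the extended Euclidean algorithm:
12384 = 728·17 + 8
17 = 2·8 + 1
8 = 8·1 + 0
Back-substitute:
1 = 17 − 2·8
1 = −2·12384 + 1457·17
So 17·1457 ≡ 1 (mod 12384), hence d = 1457.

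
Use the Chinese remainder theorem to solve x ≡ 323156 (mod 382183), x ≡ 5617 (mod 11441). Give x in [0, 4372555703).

Write x = 323156 + 382183·k. Then 382183·k ≡ 5617 − 323156 ≡ 2809 (mod 11441).
Need 382183⁻¹ mod 11441. Extended Euclid on (11441, 4630):
11441 = 2×4630 + 2181
4630 = 2×2181 + 268
2181 = 8×268 + 37
268 = 7×37 + 9
37 = 4×9 + 1
9 = 9×1 + 0
Back-substitute:
1 = 37 − 4·9
1 = −4·268 + 29·37
1 = 29·2181 − 236·268
1 = −236·4630 + 501·2181
1 = 501·11441 − 1238·4630
382183⁻¹ ≡ 10203 (mod 11441), so k ≡ 10203·2809 ≡ 522 (mod 11441).
x = 323156 + 382183·522 = 199822682.

199822682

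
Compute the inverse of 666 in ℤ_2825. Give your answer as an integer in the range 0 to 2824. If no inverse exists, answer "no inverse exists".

386

Extended Euclidean algorithm:
2825 = 4·666 + 161
666 = 4·161 + 22
161 = 7·22 + 7
22 = 3·7 + 1
7 = 7·1 + 0
Since gcd(666, 2825) = 1, back-substitute to write 1 as a combination:
1 = 22 − 3·7
1 = −3·161 + 22·22
1 = 22·666 − 91·161
1 = −91·2825 + 386·666
So 666·386 ≡ 1 (mod 2825).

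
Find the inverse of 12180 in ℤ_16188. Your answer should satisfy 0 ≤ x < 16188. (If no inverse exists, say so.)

no inverse exists

Compute gcd(12180, 16188):
16188 = 1*12180 + 4008
12180 = 3*4008 + 156
4008 = 25*156 + 108
156 = 1*108 + 48
108 = 2*48 + 12
48 = 4*12 + 0
Since gcd = 12 > 1, 12180 is not a unit mod 16188.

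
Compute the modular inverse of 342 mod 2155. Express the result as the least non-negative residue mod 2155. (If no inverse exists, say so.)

523

Run Euclid on (2155, 342):
2155 = 6*342 + 103
342 = 3*103 + 33
103 = 3*33 + 4
33 = 8*4 + 1
4 = 4*1 + 0
The gcd is 1. Working backward:
1 = 33 − 8·4
1 = −8·103 + 25·33
1 = 25·342 − 83·103
1 = −83·2155 + 523·342
So 342·523 ≡ 1 (mod 2155).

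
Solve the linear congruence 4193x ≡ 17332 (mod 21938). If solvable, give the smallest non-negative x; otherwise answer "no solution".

First find gcd(4193, 21938):
21938 = 5*4193 + 973
4193 = 4*973 + 301
973 = 3*301 + 70
301 = 4*70 + 21
70 = 3*21 + 7
21 = 3*7 + 0
gcd = 7 and 7 | 17332, so solutions exist. Divide through by 7: 599x ≡ 2476 (mod 3134).
Now find 599⁻¹ mod 3134:
3134 = 5·599 + 139
599 = 4·139 + 43
139 = 3·43 + 10
43 = 4·10 + 3
10 = 3·3 + 1
3 = 3·1 + 0
Back-substitute:
1 = 10 − 3·3
1 = −3·43 + 13·10
1 = 13·139 − 42·43
1 = −42·599 + 181·139
1 = 181·3134 − 947·599
So 599·(-947) ≡ 1 (mod 3134), i.e. 599⁻¹ ≡ 2187.
Then x ≡ 2187·2476 ≡ 2594 (mod 3134); the smallest non-negative solution is x = 2594.

2594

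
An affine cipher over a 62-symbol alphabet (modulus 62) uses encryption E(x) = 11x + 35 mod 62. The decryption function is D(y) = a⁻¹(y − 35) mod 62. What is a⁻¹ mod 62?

gcd(62, 11) by repeated division:
62 = 5×11 + 7
11 = 1×7 + 4
7 = 1×4 + 3
4 = 1×3 + 1
3 = 3×1 + 0
The gcd is 1. Working backward:
1 = 4 − 3
1 = −7 + 2·4
1 = 2·11 − 3·7
1 = −3·62 + 17·11
So 11·17 ≡ 1 (mod 62).

17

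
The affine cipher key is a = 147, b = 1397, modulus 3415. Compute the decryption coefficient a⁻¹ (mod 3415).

3113

gcd(3415, 147) by repeated division:
3415 = 23×147 + 34
147 = 4×34 + 11
34 = 3×11 + 1
11 = 11×1 + 0
Since gcd(147, 3415) = 1, back-substitute to write 1 as a combination:
1 = 34 − 3·11
1 = −3·147 + 13·34
1 = 13·3415 − 302·147
Hence 147⁻¹ ≡ -302 ≡ 3113 (mod 3415).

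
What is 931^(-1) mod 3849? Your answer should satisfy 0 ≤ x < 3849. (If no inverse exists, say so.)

2956

Run Euclid on (3849, 931):
3849 = 4*931 + 125
931 = 7*125 + 56
125 = 2*56 + 13
56 = 4*13 + 4
13 = 3*4 + 1
4 = 4*1 + 0
Since gcd(931, 3849) = 1, back-substitute to write 1 as a combination:
1 = 13 − 3·4
1 = −3·56 + 13·13
1 = 13·125 − 29·56
1 = −29·931 + 216·125
1 = 216·3849 − 893·931
Hence 931⁻¹ ≡ -893 ≡ 2956 (mod 3849).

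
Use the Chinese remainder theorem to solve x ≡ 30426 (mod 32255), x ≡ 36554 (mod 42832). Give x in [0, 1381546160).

Write x = 30426 + 32255·k. Then 32255·k ≡ 36554 − 30426 ≡ 6128 (mod 42832).
Need 32255⁻¹ mod 42832. Extended Euclid on (42832, 32255):
42832 = 1×32255 + 10577
32255 = 3×10577 + 524
10577 = 20×524 + 97
524 = 5×97 + 39
97 = 2×39 + 19
39 = 2×19 + 1
19 = 19×1 + 0
Back-substitute:
1 = 39 − 2·19
1 = −2·97 + 5·39
1 = 5·524 − 27·97
1 = −27·10577 + 545·524
1 = 545·32255 − 1662·10577
1 = −1662·42832 + 2207·32255
32255⁻¹ ≡ 2207 (mod 42832), so k ≡ 2207·6128 ≡ 32416 (mod 42832).
x = 30426 + 32255·32416 = 1045608506.

1045608506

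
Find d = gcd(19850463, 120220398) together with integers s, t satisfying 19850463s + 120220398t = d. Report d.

9

Repeated division:
120220398 = 6*19850463 + 1117620
19850463 = 17*1117620 + 850923
1117620 = 1*850923 + 266697
850923 = 3*266697 + 50832
266697 = 5*50832 + 12537
50832 = 4*12537 + 684
12537 = 18*684 + 225
684 = 3*225 + 9
225 = 25*9 + 0
gcd(19850463, 120220398) = 9.
Express as a combination:
9 = 684 − 3·225
9 = −3·12537 + 55·684
9 = 55·50832 − 223·12537
9 = −223·266697 + 1170·50832
9 = 1170·850923 − 3733·266697
9 = −3733·1117620 + 4903·850923
9 = 4903·19850463 − 87084·1117620
9 = −87084·120220398 + 527407·19850463
So 9 = (-87084)·120220398 + (527407)·19850463.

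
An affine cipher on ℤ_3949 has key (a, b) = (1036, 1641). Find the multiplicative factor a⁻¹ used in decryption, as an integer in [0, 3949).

gcd(3949, 1036) by repeated division:
3949 = 3*1036 + 841
1036 = 1*841 + 195
841 = 4*195 + 61
195 = 3*61 + 12
61 = 5*12 + 1
12 = 12*1 + 0
The gcd is 1. Working backward:
1 = 61 − 5·12
1 = −5·195 + 16·61
1 = 16·841 − 69·195
1 = −69·1036 + 85·841
1 = 85·3949 − 324·1036
So 1036·(-324) ≡ 1 (mod 3949), and -324 ≡ 3625 (mod 3949).

3625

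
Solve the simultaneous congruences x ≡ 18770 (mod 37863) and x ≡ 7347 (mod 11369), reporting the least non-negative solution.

Write x = 18770 + 37863·k. Then 37863·k ≡ 7347 − 18770 ≡ 11315 (mod 11369).
Need 37863⁻¹ mod 11369. Extended Euclid on (11369, 3756):
11369 = 3·3756 + 101
3756 = 37·101 + 19
101 = 5·19 + 6
19 = 3·6 + 1
6 = 6·1 + 0
Back-substitute:
1 = 19 − 3·6
1 = −3·101 + 16·19
1 = 16·3756 − 595·101
1 = −595·11369 + 1801·3756
37863⁻¹ ≡ 1801 (mod 11369), so k ≡ 1801·11315 ≡ 5067 (mod 11369).
x = 18770 + 37863·5067 = 191870591.

191870591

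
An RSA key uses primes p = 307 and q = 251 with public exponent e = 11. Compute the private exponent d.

62591

φ(n) = (p−1)(q−1) = 306·250 = 76500.
Need d with 11·d ≡ 1 (mod 76500). Apply the extended Euclidean algorithm:
76500 = 6954·11 + 6
11 = 1·6 + 5
6 = 1·5 + 1
5 = 5·1 + 0
Back-substitute:
1 = 6 − 5
1 = −11 + 2·6
1 = 2·76500 − 13909·11
So 11·(-13909) ≡ 1 (mod 76500), hence d ≡ -13909 ≡ 62591 (mod 76500).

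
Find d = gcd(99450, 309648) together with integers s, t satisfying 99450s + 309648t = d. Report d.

6

Euclidean algorithm:
309648 = 3·99450 + 11298
99450 = 8·11298 + 9066
11298 = 1·9066 + 2232
9066 = 4·2232 + 138
2232 = 16·138 + 24
138 = 5·24 + 18
24 = 1·18 + 6
18 = 3·6 + 0
gcd(99450, 309648) = 6.
Express as a combination:
6 = 24 − 18
6 = −138 + 6·24
6 = 6·2232 − 97·138
6 = −97·9066 + 394·2232
6 = 394·11298 − 491·9066
6 = −491·99450 + 4322·11298
6 = 4322·309648 − 13457·99450
So 6 = (4322)·309648 + (-13457)·99450.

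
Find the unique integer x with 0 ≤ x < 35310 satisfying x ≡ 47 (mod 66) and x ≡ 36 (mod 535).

Write x = 47 + 66·k. Then 66·k ≡ 36 − 47 ≡ 524 (mod 535).
Need 66⁻¹ mod 535. Extended Euclid on (535, 66):
535 = 8·66 + 7
66 = 9·7 + 3
7 = 2·3 + 1
3 = 3·1 + 0
Back-substitute:
1 = 7 − 2·3
1 = −2·66 + 19·7
1 = 19·535 − 154·66
66⁻¹ ≡ 381 (mod 535), so k ≡ 381·524 ≡ 89 (mod 535).
x = 47 + 66·89 = 5921.

5921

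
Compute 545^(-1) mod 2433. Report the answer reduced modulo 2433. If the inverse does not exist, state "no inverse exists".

Extended Euclidean algorithm:
2433 = 4×545 + 253
545 = 2×253 + 39
253 = 6×39 + 19
39 = 2×19 + 1
19 = 19×1 + 0
The gcd is 1. Working backward:
1 = 39 − 2·19
1 = −2·253 + 13·39
1 = 13·545 − 28·253
1 = −28·2433 + 125·545
So 545·125 ≡ 1 (mod 2433).

125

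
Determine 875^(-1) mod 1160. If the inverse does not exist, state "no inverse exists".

no inverse exists

Euclidean algorithm on 1160, 875:
1160 = 1*875 + 285
875 = 3*285 + 20
285 = 14*20 + 5
20 = 4*5 + 0
gcd(875, 1160) = 5 ≠ 1, so 875 has no multiplicative inverse modulo 1160.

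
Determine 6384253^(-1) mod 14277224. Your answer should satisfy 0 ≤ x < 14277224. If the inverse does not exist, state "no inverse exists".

Run Euclid on (14277224, 6384253):
14277224 = 2·6384253 + 1508718
6384253 = 4·1508718 + 349381
1508718 = 4·349381 + 111194
349381 = 3·111194 + 15799
111194 = 7·15799 + 601
15799 = 26·601 + 173
601 = 3·173 + 82
173 = 2·82 + 9
82 = 9·9 + 1
9 = 9·1 + 0
The gcd is 1. Working backward:
1 = 82 − 9·9
1 = −9·173 + 19·82
1 = 19·601 − 66·173
1 = −66·15799 + 1735·601
1 = 1735·111194 − 12211·15799
1 = −12211·349381 + 38368·111194
1 = 38368·1508718 − 165683·349381
1 = −165683·6384253 + 701100·1508718
1 = 701100·14277224 − 1567883·6384253
Hence 6384253⁻¹ ≡ -1567883 ≡ 12709341 (mod 14277224).

12709341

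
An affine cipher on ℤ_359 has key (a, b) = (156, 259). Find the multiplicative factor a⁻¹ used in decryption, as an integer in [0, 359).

168

Apply the Euclidean algorithm to 359 and 156:
359 = 2×156 + 47
156 = 3×47 + 15
47 = 3×15 + 2
15 = 7×2 + 1
2 = 2×1 + 0
gcd = 1, so the inverse exists. Back-substitute:
1 = 15 − 7·2
1 = −7·47 + 22·15
1 = 22·156 − 73·47
1 = −73·359 + 168·156
So 156·168 ≡ 1 (mod 359).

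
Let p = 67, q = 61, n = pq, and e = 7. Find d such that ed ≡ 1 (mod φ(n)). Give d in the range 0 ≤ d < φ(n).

φ(n) = (p−1)(q−1) = 66·60 = 3960.
Need d with 7·d ≡ 1 (mod 3960). Apply the extended Euclidean algorithm:
3960 = 565×7 + 5
7 = 1×5 + 2
5 = 2×2 + 1
2 = 2×1 + 0
Back-substitute:
1 = 5 − 2·2
1 = −2·7 + 3·5
1 = 3·3960 − 1697·7
So 7·(-1697) ≡ 1 (mod 3960), hence d ≡ -1697 ≡ 2263 (mod 3960).

2263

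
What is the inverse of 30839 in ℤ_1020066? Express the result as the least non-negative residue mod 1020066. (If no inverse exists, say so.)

683903

Apply the Euclidean algorithm to 1020066 and 30839:
1020066 = 33·30839 + 2379
30839 = 12·2379 + 2291
2379 = 1·2291 + 88
2291 = 26·88 + 3
88 = 29·3 + 1
3 = 3·1 + 0
gcd = 1, so the inverse exists. Back-substitute:
1 = 88 − 29·3
1 = −29·2291 + 755·88
1 = 755·2379 − 784·2291
1 = −784·30839 + 10163·2379
1 = 10163·1020066 − 336163·30839
Thus 30839·(-336163) ≡ 1 (mod 1020066); reducing, -336163 mod 1020066 = 683903.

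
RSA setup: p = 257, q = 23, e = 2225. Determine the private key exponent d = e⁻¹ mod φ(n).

φ(n) = (p−1)(q−1) = 256·22 = 5632.
Need d with 2225·d ≡ 1 (mod 5632). Apply the extended Euclidean algorithm:
5632 = 2·2225 + 1182
2225 = 1·1182 + 1043
1182 = 1·1043 + 139
1043 = 7·139 + 70
139 = 1·70 + 69
70 = 1·69 + 1
69 = 69·1 + 0
Back-substitute:
1 = 70 − 69
1 = −139 + 2·70
1 = 2·1043 − 15·139
1 = −15·1182 + 17·1043
1 = 17·2225 − 32·1182
1 = −32·5632 + 81·2225
So 2225·81 ≡ 1 (mod 5632), hence d = 81.

81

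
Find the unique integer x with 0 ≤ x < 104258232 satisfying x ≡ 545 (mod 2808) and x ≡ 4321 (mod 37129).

45153185

Write x = 545 + 2808·k. Then 2808·k ≡ 4321 − 545 ≡ 3776 (mod 37129).
Need 2808⁻¹ mod 37129. Extended Euclid on (37129, 2808):
37129 = 13·2808 + 625
2808 = 4·625 + 308
625 = 2·308 + 9
308 = 34·9 + 2
9 = 4·2 + 1
2 = 2·1 + 0
Back-substitute:
1 = 9 − 4·2
1 = −4·308 + 137·9
1 = 137·625 − 278·308
1 = −278·2808 + 1249·625
1 = 1249·37129 − 16515·2808
2808⁻¹ ≡ 20614 (mod 37129), so k ≡ 20614·3776 ≡ 16080 (mod 37129).
x = 545 + 2808·16080 = 45153185.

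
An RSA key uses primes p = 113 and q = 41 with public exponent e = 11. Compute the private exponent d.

φ(n) = (p−1)(q−1) = 112·40 = 4480.
Need d with 11·d ≡ 1 (mod 4480). Apply the extended Euclidean algorithm:
4480 = 407×11 + 3
11 = 3×3 + 2
3 = 1×2 + 1
2 = 2×1 + 0
Back-substitute:
1 = 3 − 2
1 = −11 + 4·3
1 = 4·4480 − 1629·11
So 11·(-1629) ≡ 1 (mod 4480), hence d ≡ -1629 ≡ 2851 (mod 4480).

2851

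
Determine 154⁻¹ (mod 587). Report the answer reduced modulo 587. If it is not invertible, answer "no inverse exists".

324

gcd(587, 154) by repeated division:
587 = 3·154 + 125
154 = 1·125 + 29
125 = 4·29 + 9
29 = 3·9 + 2
9 = 4·2 + 1
2 = 2·1 + 0
The gcd is 1. Working backward:
1 = 9 − 4·2
1 = −4·29 + 13·9
1 = 13·125 − 56·29
1 = −56·154 + 69·125
1 = 69·587 − 263·154
So 154·(-263) ≡ 1 (mod 587), and -263 ≡ 324 (mod 587).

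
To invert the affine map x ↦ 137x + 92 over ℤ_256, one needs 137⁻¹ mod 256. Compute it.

gcd(256, 137) by repeated division:
256 = 1*137 + 119
137 = 1*119 + 18
119 = 6*18 + 11
18 = 1*11 + 7
11 = 1*7 + 4
7 = 1*4 + 3
4 = 1*3 + 1
3 = 3*1 + 0
gcd = 1, so the inverse exists. Back-substitute:
1 = 4 − 3
1 = −7 + 2·4
1 = 2·11 − 3·7
1 = −3·18 + 5·11
1 = 5·119 − 33·18
1 = −33·137 + 38·119
1 = 38·256 − 71·137
Thus 137·(-71) ≡ 1 (mod 256); reducing, -71 mod 256 = 185.

185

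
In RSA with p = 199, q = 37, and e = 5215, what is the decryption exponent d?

6271

φ(n) = (p−1)(q−1) = 198·36 = 7128.
Need d with 5215·d ≡ 1 (mod 7128). Apply the extended Euclidean algorithm:
7128 = 1·5215 + 1913
5215 = 2·1913 + 1389
1913 = 1·1389 + 524
1389 = 2·524 + 341
524 = 1·341 + 183
341 = 1·183 + 158
183 = 1·158 + 25
158 = 6·25 + 8
25 = 3·8 + 1
8 = 8·1 + 0
Back-substitute:
1 = 25 − 3·8
1 = −3·158 + 19·25
1 = 19·183 − 22·158
1 = −22·341 + 41·183
1 = 41·524 − 63·341
1 = −63·1389 + 167·524
1 = 167·1913 − 230·1389
1 = −230·5215 + 627·1913
1 = 627·7128 − 857·5215
So 5215·(-857) ≡ 1 (mod 7128), hence d ≡ -857 ≡ 6271 (mod 7128).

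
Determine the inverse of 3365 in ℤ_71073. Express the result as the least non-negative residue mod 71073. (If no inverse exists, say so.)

17594

gcd(71073, 3365) by repeated division:
71073 = 21·3365 + 408
3365 = 8·408 + 101
408 = 4·101 + 4
101 = 25·4 + 1
4 = 4·1 + 0
Since gcd(3365, 71073) = 1, back-substitute to write 1 as a combination:
1 = 101 − 25·4
1 = −25·408 + 101·101
1 = 101·3365 − 833·408
1 = −833·71073 + 17594·3365
So 3365·17594 ≡ 1 (mod 71073).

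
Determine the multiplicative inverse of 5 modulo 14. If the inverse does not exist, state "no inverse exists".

3

Run Euclid on (14, 5):
14 = 2*5 + 4
5 = 1*4 + 1
4 = 4*1 + 0
Since gcd(5, 14) = 1, back-substitute to write 1 as a combination:
1 = 5 − 4
1 = −14 + 3·5
So 5·3 ≡ 1 (mod 14).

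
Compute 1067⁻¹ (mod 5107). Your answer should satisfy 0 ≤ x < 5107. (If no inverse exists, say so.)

560

gcd(5107, 1067) by repeated division:
5107 = 4*1067 + 839
1067 = 1*839 + 228
839 = 3*228 + 155
228 = 1*155 + 73
155 = 2*73 + 9
73 = 8*9 + 1
9 = 9*1 + 0
gcd = 1, so the inverse exists. Back-substitute:
1 = 73 − 8·9
1 = −8·155 + 17·73
1 = 17·228 − 25·155
1 = −25·839 + 92·228
1 = 92·1067 − 117·839
1 = −117·5107 + 560·1067
So 1067·560 ≡ 1 (mod 5107).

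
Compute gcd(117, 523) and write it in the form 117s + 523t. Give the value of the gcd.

Repeated division:
523 = 4×117 + 55
117 = 2×55 + 7
55 = 7×7 + 6
7 = 1×6 + 1
6 = 6×1 + 0
gcd(117, 523) = 1.
Express as a combination:
1 = 7 − 6
1 = −55 + 8·7
1 = 8·117 − 17·55
1 = −17·523 + 76·117
So 1 = (-17)·523 + (76)·117.

1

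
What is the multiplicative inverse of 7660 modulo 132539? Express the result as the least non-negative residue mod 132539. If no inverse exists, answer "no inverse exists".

gcd(132539, 7660) by repeated division:
132539 = 17·7660 + 2319
7660 = 3·2319 + 703
2319 = 3·703 + 210
703 = 3·210 + 73
210 = 2·73 + 64
73 = 1·64 + 9
64 = 7·9 + 1
9 = 9·1 + 0
gcd = 1, so the inverse exists. Back-substitute:
1 = 64 − 7·9
1 = −7·73 + 8·64
1 = 8·210 − 23·73
1 = −23·703 + 77·210
1 = 77·2319 − 254·703
1 = −254·7660 + 839·2319
1 = 839·132539 − 14517·7660
Thus 7660·(-14517) ≡ 1 (mod 132539); reducing, -14517 mod 132539 = 118022.

118022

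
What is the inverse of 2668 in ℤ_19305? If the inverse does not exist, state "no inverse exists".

15622

Extended Euclidean algorithm:
19305 = 7·2668 + 629
2668 = 4·629 + 152
629 = 4·152 + 21
152 = 7·21 + 5
21 = 4·5 + 1
5 = 5·1 + 0
The gcd is 1. Working backward:
1 = 21 − 4·5
1 = −4·152 + 29·21
1 = 29·629 − 120·152
1 = −120·2668 + 509·629
1 = 509·19305 − 3683·2668
So 2668·(-3683) ≡ 1 (mod 19305), and -3683 ≡ 15622 (mod 19305).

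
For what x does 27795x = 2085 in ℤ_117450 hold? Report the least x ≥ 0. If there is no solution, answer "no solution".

2003

First find gcd(27795, 117450):
117450 = 4·27795 + 6270
27795 = 4·6270 + 2715
6270 = 2·2715 + 840
2715 = 3·840 + 195
840 = 4·195 + 60
195 = 3·60 + 15
60 = 4·15 + 0
gcd = 15 and 15 | 2085, so solutions exist. Divide through by 15: 1853x ≡ 139 (mod 7830).
Now find 1853⁻¹ mod 7830:
7830 = 4·1853 + 418
1853 = 4·418 + 181
418 = 2·181 + 56
181 = 3·56 + 13
56 = 4·13 + 4
13 = 3·4 + 1
4 = 4·1 + 0
Back-substitute:
1 = 13 − 3·4
1 = −3·56 + 13·13
1 = 13·181 − 42·56
1 = −42·418 + 97·181
1 = 97·1853 − 430·418
1 = −430·7830 + 1817·1853
So 1853⁻¹ ≡ 1817 (mod 7830).
Then x ≡ 1817·139 ≡ 2003 (mod 7830); the smallest non-negative solution is x = 2003.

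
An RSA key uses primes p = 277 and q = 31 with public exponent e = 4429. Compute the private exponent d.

φ(n) = (p−1)(q−1) = 276·30 = 8280.
Need d with 4429·d ≡ 1 (mod 8280). Apply the extended Euclidean algorithm:
8280 = 1·4429 + 3851
4429 = 1·3851 + 578
3851 = 6·578 + 383
578 = 1·383 + 195
383 = 1·195 + 188
195 = 1·188 + 7
188 = 26·7 + 6
7 = 1·6 + 1
6 = 6·1 + 0
Back-substitute:
1 = 7 − 6
1 = −188 + 27·7
1 = 27·195 − 28·188
1 = −28·383 + 55·195
1 = 55·578 − 83·383
1 = −83·3851 + 553·578
1 = 553·4429 − 636·3851
1 = −636·8280 + 1189·4429
So 4429·1189 ≡ 1 (mod 8280), hence d = 1189.

1189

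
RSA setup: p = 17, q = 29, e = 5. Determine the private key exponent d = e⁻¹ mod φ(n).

φ(n) = (p−1)(q−1) = 16·28 = 448.
Need d with 5·d ≡ 1 (mod 448). Apply the extended Euclidean algorithm:
448 = 89·5 + 3
5 = 1·3 + 2
3 = 1·2 + 1
2 = 2·1 + 0
Back-substitute:
1 = 3 − 2
1 = −5 + 2·3
1 = 2·448 − 179·5
So 5·(-179) ≡ 1 (mod 448), hence d ≡ -179 ≡ 269 (mod 448).

269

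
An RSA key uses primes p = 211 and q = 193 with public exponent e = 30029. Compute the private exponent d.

29189

φ(n) = (p−1)(q−1) = 210·192 = 40320.
Need d with 30029·d ≡ 1 (mod 40320). Apply the extended Euclidean algorithm:
40320 = 1×30029 + 10291
30029 = 2×10291 + 9447
10291 = 1×9447 + 844
9447 = 11×844 + 163
844 = 5×163 + 29
163 = 5×29 + 18
29 = 1×18 + 11
18 = 1×11 + 7
11 = 1×7 + 4
7 = 1×4 + 3
4 = 1×3 + 1
3 = 3×1 + 0
Back-substitute:
1 = 4 − 3
1 = −7 + 2·4
1 = 2·11 − 3·7
1 = −3·18 + 5·11
1 = 5·29 − 8·18
1 = −8·163 + 45·29
1 = 45·844 − 233·163
1 = −233·9447 + 2608·844
1 = 2608·10291 − 2841·9447
1 = −2841·30029 + 8290·10291
1 = 8290·40320 − 11131·30029
So 30029·(-11131) ≡ 1 (mod 40320), hence d ≡ -11131 ≡ 29189 (mod 40320).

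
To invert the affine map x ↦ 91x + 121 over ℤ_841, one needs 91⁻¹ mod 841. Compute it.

573

Apply the Euclidean algorithm to 841 and 91:
841 = 9·91 + 22
91 = 4·22 + 3
22 = 7·3 + 1
3 = 3·1 + 0
Since gcd(91, 841) = 1, back-substitute to write 1 as a combination:
1 = 22 − 7·3
1 = −7·91 + 29·22
1 = 29·841 − 268·91
Hence 91⁻¹ ≡ -268 ≡ 573 (mod 841).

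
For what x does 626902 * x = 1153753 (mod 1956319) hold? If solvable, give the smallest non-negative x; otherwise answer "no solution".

First find gcd(626902, 1956319):
1956319 = 3*626902 + 75613
626902 = 8*75613 + 21998
75613 = 3*21998 + 9619
21998 = 2*9619 + 2760
9619 = 3*2760 + 1339
2760 = 2*1339 + 82
1339 = 16*82 + 27
82 = 3*27 + 1
27 = 27*1 + 0
gcd = 1, so a unique solution mod 1956319 exists.
Back-substitute for the Bézout coefficients:
1 = 82 − 3·27
1 = −3·1339 + 49·82
1 = 49·2760 − 101·1339
1 = −101·9619 + 352·2760
1 = 352·21998 − 805·9619
1 = −805·75613 + 2767·21998
1 = 2767·626902 − 22941·75613
1 = −22941·1956319 + 71590·626902
So 626902·(71590) ≡ 1 (mod 1956319), giving 626902⁻¹ ≡ 71590.
x ≡ 626902⁻¹·1153753 ≡ 71590·1153753 ≡ 1389090 (mod 1956319).

1389090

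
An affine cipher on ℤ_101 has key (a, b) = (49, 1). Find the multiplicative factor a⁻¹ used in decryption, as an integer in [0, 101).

33

Extended Euclidean algorithm:
101 = 2×49 + 3
49 = 16×3 + 1
3 = 3×1 + 0
Since gcd(49, 101) = 1, back-substitute to write 1 as a combination:
1 = 49 − 16·3
1 = −16·101 + 33·49
So 49·33 ≡ 1 (mod 101).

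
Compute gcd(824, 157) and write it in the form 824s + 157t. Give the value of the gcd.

Apply Euclid's algorithm to 824 and 157:
824 = 5×157 + 39
157 = 4×39 + 1
39 = 39×1 + 0
gcd(824, 157) = 1.
Back-substituting:
1 = 157 − 4·39
1 = −4·824 + 21·157
So 1 = (-4)·824 + (21)·157.

1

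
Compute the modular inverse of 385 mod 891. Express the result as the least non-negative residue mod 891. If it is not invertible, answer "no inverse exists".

no inverse exists

Compute gcd(385, 891):
891 = 2·385 + 121
385 = 3·121 + 22
121 = 5·22 + 11
22 = 2·11 + 0
gcd(385, 891) = 11 ≠ 1, so 385 has no multiplicative inverse modulo 891.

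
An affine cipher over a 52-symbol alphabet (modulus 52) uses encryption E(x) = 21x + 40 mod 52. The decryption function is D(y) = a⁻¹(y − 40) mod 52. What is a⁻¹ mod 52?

Extended Euclidean algorithm:
52 = 2·21 + 10
21 = 2·10 + 1
10 = 10·1 + 0
gcd = 1, so the inverse exists. Back-substitute:
1 = 21 − 2·10
1 = −2·52 + 5·21
So 21·5 ≡ 1 (mod 52).

5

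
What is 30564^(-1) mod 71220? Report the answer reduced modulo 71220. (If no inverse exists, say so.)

Euclidean algorithm on 71220, 30564:
71220 = 2*30564 + 10092
30564 = 3*10092 + 288
10092 = 35*288 + 12
288 = 24*12 + 0
Since gcd = 12 > 1, 30564 is not a unit mod 71220.

no inverse exists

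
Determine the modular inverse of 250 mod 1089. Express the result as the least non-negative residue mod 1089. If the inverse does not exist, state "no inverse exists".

832

Extended Euclidean algorithm:
1089 = 4·250 + 89
250 = 2·89 + 72
89 = 1·72 + 17
72 = 4·17 + 4
17 = 4·4 + 1
4 = 4·1 + 0
gcd = 1, so the inverse exists. Back-substitute:
1 = 17 − 4·4
1 = −4·72 + 17·17
1 = 17·89 − 21·72
1 = −21·250 + 59·89
1 = 59·1089 − 257·250
So 250·(-257) ≡ 1 (mod 1089), and -257 ≡ 832 (mod 1089).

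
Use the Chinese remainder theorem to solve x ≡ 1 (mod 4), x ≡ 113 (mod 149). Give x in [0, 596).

Write x = 1 + 4·k. Then 4·k ≡ 113 − 1 ≡ 112 (mod 149).
Need 4⁻¹ mod 149. Extended Euclid on (149, 4):
149 = 37*4 + 1
4 = 4*1 + 0
Back-substitute:
1 = 149 − 37·4
4⁻¹ ≡ 112 (mod 149), so k ≡ 112·112 ≡ 28 (mod 149).
x = 1 + 4·28 = 113.

113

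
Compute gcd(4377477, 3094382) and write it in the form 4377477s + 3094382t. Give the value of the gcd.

Apply Euclid's algorithm to 4377477 and 3094382:
4377477 = 1*3094382 + 1283095
3094382 = 2*1283095 + 528192
1283095 = 2*528192 + 226711
528192 = 2*226711 + 74770
226711 = 3*74770 + 2401
74770 = 31*2401 + 339
2401 = 7*339 + 28
339 = 12*28 + 3
28 = 9*3 + 1
3 = 3*1 + 0
gcd(4377477, 3094382) = 1.
Working backward:
1 = 28 − 9·3
1 = −9·339 + 109·28
1 = 109·2401 − 772·339
1 = −772·74770 + 24041·2401
1 = 24041·226711 − 72895·74770
1 = −72895·528192 + 169831·226711
1 = 169831·1283095 − 412557·528192
1 = −412557·3094382 + 994945·1283095
1 = 994945·4377477 − 1407502·3094382
So 1 = (994945)·4377477 + (-1407502)·3094382.

1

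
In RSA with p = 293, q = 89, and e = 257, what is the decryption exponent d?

φ(n) = (p−1)(q−1) = 292·88 = 25696.
Need d with 257·d ≡ 1 (mod 25696). Apply the extended Euclidean algorithm:
25696 = 99×257 + 253
257 = 1×253 + 4
253 = 63×4 + 1
4 = 4×1 + 0
Back-substitute:
1 = 253 − 63·4
1 = −63·257 + 64·253
1 = 64·25696 − 6399·257
So 257·(-6399) ≡ 1 (mod 25696), hence d ≡ -6399 ≡ 19297 (mod 25696).

19297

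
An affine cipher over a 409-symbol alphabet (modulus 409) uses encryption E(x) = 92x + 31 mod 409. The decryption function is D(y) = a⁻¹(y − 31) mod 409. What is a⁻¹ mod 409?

369

gcd(409, 92) by repeated division:
409 = 4·92 + 41
92 = 2·41 + 10
41 = 4·10 + 1
10 = 10·1 + 0
gcd = 1, so the inverse exists. Back-substitute:
1 = 41 − 4·10
1 = −4·92 + 9·41
1 = 9·409 − 40·92
Thus 92·(-40) ≡ 1 (mod 409); reducing, -40 mod 409 = 369.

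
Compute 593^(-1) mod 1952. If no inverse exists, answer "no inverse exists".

1873

Extended Euclidean algorithm:
1952 = 3*593 + 173
593 = 3*173 + 74
173 = 2*74 + 25
74 = 2*25 + 24
25 = 1*24 + 1
24 = 24*1 + 0
gcd = 1, so the inverse exists. Back-substitute:
1 = 25 − 24
1 = −74 + 3·25
1 = 3·173 − 7·74
1 = −7·593 + 24·173
1 = 24·1952 − 79·593
So 593·(-79) ≡ 1 (mod 1952), and -79 ≡ 1873 (mod 1952).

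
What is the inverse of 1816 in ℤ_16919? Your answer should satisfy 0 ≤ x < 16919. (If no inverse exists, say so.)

gcd(16919, 1816) by repeated division:
16919 = 9*1816 + 575
1816 = 3*575 + 91
575 = 6*91 + 29
91 = 3*29 + 4
29 = 7*4 + 1
4 = 4*1 + 0
The gcd is 1. Working backward:
1 = 29 − 7·4
1 = −7·91 + 22·29
1 = 22·575 − 139·91
1 = −139·1816 + 439·575
1 = 439·16919 − 4090·1816
Hence 1816⁻¹ ≡ -4090 ≡ 12829 (mod 16919).

12829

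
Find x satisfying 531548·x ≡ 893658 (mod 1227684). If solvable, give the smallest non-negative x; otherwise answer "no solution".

gcd(531548, 1227684):
1227684 = 2*531548 + 164588
531548 = 3*164588 + 37784
164588 = 4*37784 + 13452
37784 = 2*13452 + 10880
13452 = 1*10880 + 2572
10880 = 4*2572 + 592
2572 = 4*592 + 204
592 = 2*204 + 184
204 = 1*184 + 20
184 = 9*20 + 4
20 = 5*4 + 0
gcd = 4, but 4 ∤ 893658, so the congruence has no solution.

no solution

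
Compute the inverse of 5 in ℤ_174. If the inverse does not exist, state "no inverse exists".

gcd(174, 5) by repeated division:
174 = 34·5 + 4
5 = 1·4 + 1
4 = 4·1 + 0
gcd = 1, so the inverse exists. Back-substitute:
1 = 5 − 4
1 = −174 + 35·5
So 5·35 ≡ 1 (mod 174).

35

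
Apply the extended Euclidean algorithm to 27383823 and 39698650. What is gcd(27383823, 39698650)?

Euclidean algorithm:
39698650 = 1*27383823 + 12314827
27383823 = 2*12314827 + 2754169
12314827 = 4*2754169 + 1298151
2754169 = 2*1298151 + 157867
1298151 = 8*157867 + 35215
157867 = 4*35215 + 17007
35215 = 2*17007 + 1201
17007 = 14*1201 + 193
1201 = 6*193 + 43
193 = 4*43 + 21
43 = 2*21 + 1
21 = 21*1 + 0
gcd(27383823, 39698650) = 1.
Express as a combination:
1 = 43 − 2·21
1 = −2·193 + 9·43
1 = 9·1201 − 56·193
1 = −56·17007 + 793·1201
1 = 793·35215 − 1642·17007
1 = −1642·157867 + 7361·35215
1 = 7361·1298151 − 60530·157867
1 = −60530·2754169 + 128421·1298151
1 = 128421·12314827 − 574214·2754169
1 = −574214·27383823 + 1276849·12314827
1 = 1276849·39698650 − 1851063·27383823
So 1 = (1276849)·39698650 + (-1851063)·27383823.

1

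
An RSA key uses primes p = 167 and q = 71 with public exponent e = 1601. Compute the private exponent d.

φ(n) = (p−1)(q−1) = 166·70 = 11620.
Need d with 1601·d ≡ 1 (mod 11620). Apply the extended Euclidean algorithm:
11620 = 7·1601 + 413
1601 = 3·413 + 362
413 = 1·362 + 51
362 = 7·51 + 5
51 = 10·5 + 1
5 = 5·1 + 0
Back-substitute:
1 = 51 − 10·5
1 = −10·362 + 71·51
1 = 71·413 − 81·362
1 = −81·1601 + 314·413
1 = 314·11620 − 2279·1601
So 1601·(-2279) ≡ 1 (mod 11620), hence d ≡ -2279 ≡ 9341 (mod 11620).

9341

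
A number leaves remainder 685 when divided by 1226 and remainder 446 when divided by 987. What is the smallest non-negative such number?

1209521

Write x = 685 + 1226·k. Then 1226·k ≡ 446 − 685 ≡ 748 (mod 987).
Need 1226⁻¹ mod 987. Extended Euclid on (987, 239):
987 = 4·239 + 31
239 = 7·31 + 22
31 = 1·22 + 9
22 = 2·9 + 4
9 = 2·4 + 1
4 = 4·1 + 0
Back-substitute:
1 = 9 − 2·4
1 = −2·22 + 5·9
1 = 5·31 − 7·22
1 = −7·239 + 54·31
1 = 54·987 − 223·239
1226⁻¹ ≡ 764 (mod 987), so k ≡ 764·748 ≡ 986 (mod 987).
x = 685 + 1226·986 = 1209521.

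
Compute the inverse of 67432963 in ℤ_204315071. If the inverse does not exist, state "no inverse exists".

179277891

gcd(204315071, 67432963) by repeated division:
204315071 = 3×67432963 + 2016182
67432963 = 33×2016182 + 898957
2016182 = 2×898957 + 218268
898957 = 4×218268 + 25885
218268 = 8×25885 + 11188
25885 = 2×11188 + 3509
11188 = 3×3509 + 661
3509 = 5×661 + 204
661 = 3×204 + 49
204 = 4×49 + 8
49 = 6×8 + 1
8 = 8×1 + 0
The gcd is 1. Working backward:
1 = 49 − 6·8
1 = −6·204 + 25·49
1 = 25·661 − 81·204
1 = −81·3509 + 430·661
1 = 430·11188 − 1371·3509
1 = −1371·25885 + 3172·11188
1 = 3172·218268 − 26747·25885
1 = −26747·898957 + 110160·218268
1 = 110160·2016182 − 247067·898957
1 = −247067·67432963 + 8263371·2016182
1 = 8263371·204315071 − 25037180·67432963
Thus 67432963·(-25037180) ≡ 1 (mod 204315071); reducing, -25037180 mod 204315071 = 179277891.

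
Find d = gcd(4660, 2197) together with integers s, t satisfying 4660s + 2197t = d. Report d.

1

Repeated division:
4660 = 2·2197 + 266
2197 = 8·266 + 69
266 = 3·69 + 59
69 = 1·59 + 10
59 = 5·10 + 9
10 = 1·9 + 1
9 = 9·1 + 0
gcd(4660, 2197) = 1.
Express as a combination:
1 = 10 − 9
1 = −59 + 6·10
1 = 6·69 − 7·59
1 = −7·266 + 27·69
1 = 27·2197 − 223·266
1 = −223·4660 + 473·2197
So 1 = (-223)·4660 + (473)·2197.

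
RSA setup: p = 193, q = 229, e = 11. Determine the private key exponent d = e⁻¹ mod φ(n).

11939

φ(n) = (p−1)(q−1) = 192·228 = 43776.
Need d with 11·d ≡ 1 (mod 43776). Apply the extended Euclidean algorithm:
43776 = 3979×11 + 7
11 = 1×7 + 4
7 = 1×4 + 3
4 = 1×3 + 1
3 = 3×1 + 0
Back-substitute:
1 = 4 − 3
1 = −7 + 2·4
1 = 2·11 − 3·7
1 = −3·43776 + 11939·11
So 11·11939 ≡ 1 (mod 43776), hence d = 11939.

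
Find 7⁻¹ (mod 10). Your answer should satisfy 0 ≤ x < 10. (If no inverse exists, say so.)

3

gcd(10, 7) by repeated division:
10 = 1·7 + 3
7 = 2·3 + 1
3 = 3·1 + 0
gcd = 1, so the inverse exists. Back-substitute:
1 = 7 − 2·3
1 = −2·10 + 3·7
So 7·3 ≡ 1 (mod 10).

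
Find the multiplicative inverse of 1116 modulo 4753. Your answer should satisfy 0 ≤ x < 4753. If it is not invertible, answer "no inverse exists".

Apply the Euclidean algorithm to 4753 and 1116:
4753 = 4·1116 + 289
1116 = 3·289 + 249
289 = 1·249 + 40
249 = 6·40 + 9
40 = 4·9 + 4
9 = 2·4 + 1
4 = 4·1 + 0
gcd = 1, so the inverse exists. Back-substitute:
1 = 9 − 2·4
1 = −2·40 + 9·9
1 = 9·249 − 56·40
1 = −56·289 + 65·249
1 = 65·1116 − 251·289
1 = −251·4753 + 1069·1116
So 1116·1069 ≡ 1 (mod 4753).

1069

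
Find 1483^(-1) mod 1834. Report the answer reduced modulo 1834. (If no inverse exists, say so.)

Extended Euclidean algorithm:
1834 = 1·1483 + 351
1483 = 4·351 + 79
351 = 4·79 + 35
79 = 2·35 + 9
35 = 3·9 + 8
9 = 1·8 + 1
8 = 8·1 + 0
The gcd is 1. Working backward:
1 = 9 − 8
1 = −35 + 4·9
1 = 4·79 − 9·35
1 = −9·351 + 40·79
1 = 40·1483 − 169·351
1 = −169·1834 + 209·1483
So 1483·209 ≡ 1 (mod 1834).

209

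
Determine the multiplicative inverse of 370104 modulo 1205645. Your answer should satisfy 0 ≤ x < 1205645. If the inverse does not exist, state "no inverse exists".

no inverse exists

Euclidean algorithm on 1205645, 370104:
1205645 = 3×370104 + 95333
370104 = 3×95333 + 84105
95333 = 1×84105 + 11228
84105 = 7×11228 + 5509
11228 = 2×5509 + 210
5509 = 26×210 + 49
210 = 4×49 + 14
49 = 3×14 + 7
14 = 2×7 + 0
Since gcd = 7 > 1, 370104 is not a unit mod 1205645.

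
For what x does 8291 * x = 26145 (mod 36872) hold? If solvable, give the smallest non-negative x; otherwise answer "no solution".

23867

First find gcd(8291, 36872):
36872 = 4*8291 + 3708
8291 = 2*3708 + 875
3708 = 4*875 + 208
875 = 4*208 + 43
208 = 4*43 + 36
43 = 1*36 + 7
36 = 5*7 + 1
7 = 7*1 + 0
gcd = 1, so a unique solution mod 36872 exists.
Back-substitute for the Bézout coefficients:
1 = 36 − 5·7
1 = −5·43 + 6·36
1 = 6·208 − 29·43
1 = −29·875 + 122·208
1 = 122·3708 − 517·875
1 = −517·8291 + 1156·3708
1 = 1156·36872 − 5141·8291
So 8291·(-5141) ≡ 1 (mod 36872), giving 8291⁻¹ ≡ 31731.
x ≡ 8291⁻¹·26145 ≡ 31731·26145 ≡ 23867 (mod 36872).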